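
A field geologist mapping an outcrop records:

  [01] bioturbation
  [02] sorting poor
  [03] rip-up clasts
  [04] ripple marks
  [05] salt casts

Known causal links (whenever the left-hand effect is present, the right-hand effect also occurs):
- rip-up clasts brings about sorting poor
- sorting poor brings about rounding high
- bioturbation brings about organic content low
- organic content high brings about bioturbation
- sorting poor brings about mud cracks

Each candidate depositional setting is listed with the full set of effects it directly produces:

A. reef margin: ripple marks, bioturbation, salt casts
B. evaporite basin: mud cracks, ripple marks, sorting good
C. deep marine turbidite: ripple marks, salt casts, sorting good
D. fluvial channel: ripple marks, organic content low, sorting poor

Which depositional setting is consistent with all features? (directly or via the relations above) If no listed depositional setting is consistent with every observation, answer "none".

Per-candidate check:
(A) reef margin — bioturbation yes; sorting poor NO; rip-up clasts NO; ripple marks yes; salt casts yes
(B) evaporite basin — fails on bioturbation, sorting poor, rip-up clasts, salt casts (predicts sorting good, not sorting poor)
(C) deep marine turbidite — fails on bioturbation, sorting poor, rip-up clasts (predicts sorting good, not sorting poor)
(D) fluvial channel — bioturbation NO; sorting poor yes; rip-up clasts NO; ripple marks yes; salt casts NO
No candidate is consistent with all observations.

none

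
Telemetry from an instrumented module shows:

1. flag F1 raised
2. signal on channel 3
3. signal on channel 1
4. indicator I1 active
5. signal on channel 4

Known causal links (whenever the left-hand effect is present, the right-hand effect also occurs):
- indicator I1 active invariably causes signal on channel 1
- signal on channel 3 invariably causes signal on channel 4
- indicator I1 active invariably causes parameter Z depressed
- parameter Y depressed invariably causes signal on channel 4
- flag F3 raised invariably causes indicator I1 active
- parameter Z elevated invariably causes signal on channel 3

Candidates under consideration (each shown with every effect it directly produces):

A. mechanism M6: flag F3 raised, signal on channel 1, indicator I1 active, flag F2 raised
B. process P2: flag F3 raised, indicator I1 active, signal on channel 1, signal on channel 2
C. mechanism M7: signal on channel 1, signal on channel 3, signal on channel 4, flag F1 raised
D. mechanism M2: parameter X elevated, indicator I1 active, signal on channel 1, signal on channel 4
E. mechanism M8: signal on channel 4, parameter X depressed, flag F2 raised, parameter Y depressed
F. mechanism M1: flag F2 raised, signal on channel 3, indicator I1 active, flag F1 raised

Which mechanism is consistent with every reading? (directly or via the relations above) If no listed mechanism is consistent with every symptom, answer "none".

Checking each candidate against the observations:
(A) mechanism M6 — does not account for flag F1 raised, signal on channel 3, signal on channel 4
(B) process P2 — does not account for flag F1 raised, signal on channel 3, signal on channel 4
(C) mechanism M7 — does not account for indicator I1 active
(D) mechanism M2 — flag F1 raised miss; signal on channel 3 miss; signal on channel 1 match; indicator I1 active match; signal on channel 4 match
(E) mechanism M8 — does not account for flag F1 raised, signal on channel 3, signal on channel 1, indicator I1 active
(F) mechanism M1 — flag F1 raised match; signal on channel 3 match; signal on channel 1 match (by indicator I1 active → signal on channel 1); indicator I1 active match; signal on channel 4 match (by signal on channel 3 → signal on channel 4)
(F) alone accounts for all the evidence.

F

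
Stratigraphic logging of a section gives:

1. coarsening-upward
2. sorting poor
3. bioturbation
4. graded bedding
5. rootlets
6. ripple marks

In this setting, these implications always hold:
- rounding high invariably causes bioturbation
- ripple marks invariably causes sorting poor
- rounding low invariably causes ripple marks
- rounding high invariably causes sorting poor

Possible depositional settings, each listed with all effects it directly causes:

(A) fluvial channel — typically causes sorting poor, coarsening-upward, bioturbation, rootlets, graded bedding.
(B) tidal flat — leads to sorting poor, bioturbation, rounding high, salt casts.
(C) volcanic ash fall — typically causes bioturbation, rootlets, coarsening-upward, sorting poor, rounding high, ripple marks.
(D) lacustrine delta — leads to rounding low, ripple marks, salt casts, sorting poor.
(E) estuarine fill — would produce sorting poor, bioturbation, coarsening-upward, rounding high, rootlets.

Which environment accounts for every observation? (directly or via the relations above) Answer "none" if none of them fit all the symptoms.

none

Per-candidate check:
(A) fluvial channel — coarsening-upward +; sorting poor +; bioturbation +; graded bedding +; rootlets +; ripple marks -
(B) tidal flat — coarsening-upward -; sorting poor +; bioturbation +; graded bedding -; rootlets -; ripple marks -
(C) volcanic ash fall — coarsening-upward +; sorting poor +; bioturbation +; graded bedding -; rootlets +; ripple marks +
(D) lacustrine delta — coarsening-upward -; sorting poor +; bioturbation -; graded bedding -; rootlets -; ripple marks +
(E) estuarine fill — does not account for graded bedding, ripple marks
No candidate is consistent with all observations.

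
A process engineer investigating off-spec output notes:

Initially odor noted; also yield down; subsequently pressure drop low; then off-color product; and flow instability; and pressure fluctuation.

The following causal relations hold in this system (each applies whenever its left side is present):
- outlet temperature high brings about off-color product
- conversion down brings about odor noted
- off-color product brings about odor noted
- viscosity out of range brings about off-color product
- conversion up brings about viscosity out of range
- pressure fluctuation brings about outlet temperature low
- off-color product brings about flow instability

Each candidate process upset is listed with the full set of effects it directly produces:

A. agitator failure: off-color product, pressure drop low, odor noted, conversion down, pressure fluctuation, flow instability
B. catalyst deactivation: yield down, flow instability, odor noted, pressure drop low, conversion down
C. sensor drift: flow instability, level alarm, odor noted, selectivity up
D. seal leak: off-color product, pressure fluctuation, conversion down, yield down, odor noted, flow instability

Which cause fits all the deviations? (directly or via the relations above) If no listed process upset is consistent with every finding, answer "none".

none

For each candidate, compare predicted effects to what was observed:
(A) agitator failure — does not account for yield down
(B) catalyst deactivation — does not account for off-color product, pressure fluctuation
(C) sensor drift — odor noted match; yield down miss; pressure drop low miss; off-color product miss; flow instability match; pressure fluctuation miss
(D) seal leak — odor noted match; yield down match; pressure drop low miss; off-color product match; flow instability match; pressure fluctuation match
No candidate is consistent with all observations.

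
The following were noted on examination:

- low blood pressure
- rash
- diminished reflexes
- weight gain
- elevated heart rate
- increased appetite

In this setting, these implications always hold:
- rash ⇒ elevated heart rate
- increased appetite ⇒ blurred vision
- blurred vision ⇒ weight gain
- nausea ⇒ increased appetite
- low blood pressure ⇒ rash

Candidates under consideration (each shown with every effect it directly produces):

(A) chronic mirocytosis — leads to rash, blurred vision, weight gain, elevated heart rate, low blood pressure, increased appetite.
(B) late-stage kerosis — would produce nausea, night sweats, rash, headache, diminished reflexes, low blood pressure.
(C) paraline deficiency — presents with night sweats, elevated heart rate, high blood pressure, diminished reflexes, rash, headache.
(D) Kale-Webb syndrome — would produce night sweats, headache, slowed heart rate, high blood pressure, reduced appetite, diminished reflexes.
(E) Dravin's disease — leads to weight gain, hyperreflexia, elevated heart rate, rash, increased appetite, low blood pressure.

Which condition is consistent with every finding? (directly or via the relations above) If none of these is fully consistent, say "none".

B

Per-candidate check:
(A) chronic mirocytosis — low blood pressure match; rash match; diminished reflexes miss; weight gain match; elevated heart rate match; increased appetite match
(B) late-stage kerosis — low blood pressure match; rash match; diminished reflexes match; weight gain match (through nausea → increased appetite → blurred vision → weight gain); elevated heart rate match (through rash → elevated heart rate); increased appetite match (through nausea → increased appetite)
(C) paraline deficiency — low blood pressure miss; rash match; diminished reflexes match; weight gain miss; elevated heart rate match; increased appetite miss
(D) Kale-Webb syndrome — low blood pressure miss; rash miss; diminished reflexes match; weight gain miss; elevated heart rate miss; increased appetite miss
(E) Dravin's disease — low blood pressure match; rash match; diminished reflexes miss; weight gain match; elevated heart rate match; increased appetite match
Only (B) is consistent with every observation.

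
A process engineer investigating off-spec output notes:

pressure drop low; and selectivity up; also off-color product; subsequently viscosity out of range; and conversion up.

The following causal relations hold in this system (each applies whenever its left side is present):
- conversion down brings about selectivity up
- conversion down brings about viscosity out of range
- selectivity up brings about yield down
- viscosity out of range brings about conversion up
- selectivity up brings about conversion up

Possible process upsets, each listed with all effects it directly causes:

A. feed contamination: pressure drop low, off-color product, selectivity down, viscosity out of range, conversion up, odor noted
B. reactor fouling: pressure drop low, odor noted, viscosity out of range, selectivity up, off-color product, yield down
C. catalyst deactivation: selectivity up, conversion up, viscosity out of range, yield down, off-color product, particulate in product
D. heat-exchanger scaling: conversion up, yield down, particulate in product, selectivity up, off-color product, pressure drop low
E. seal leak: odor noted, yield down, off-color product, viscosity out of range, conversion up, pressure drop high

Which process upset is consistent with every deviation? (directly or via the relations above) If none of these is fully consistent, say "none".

B

Per-candidate check:
(A) feed contamination — fails on selectivity up (predicts selectivity down, not selectivity up)
(B) reactor fouling — pressure drop low +; selectivity up +; off-color product +; viscosity out of range +; conversion up + (by viscosity out of range → conversion up)
(C) catalyst deactivation — pressure drop low -; selectivity up +; off-color product +; viscosity out of range +; conversion up +
(D) heat-exchanger scaling — does not account for viscosity out of range
(E) seal leak — fails on pressure drop low, selectivity up (predicts pressure drop high, not pressure drop low)
(B) is the only candidate with no mismatches.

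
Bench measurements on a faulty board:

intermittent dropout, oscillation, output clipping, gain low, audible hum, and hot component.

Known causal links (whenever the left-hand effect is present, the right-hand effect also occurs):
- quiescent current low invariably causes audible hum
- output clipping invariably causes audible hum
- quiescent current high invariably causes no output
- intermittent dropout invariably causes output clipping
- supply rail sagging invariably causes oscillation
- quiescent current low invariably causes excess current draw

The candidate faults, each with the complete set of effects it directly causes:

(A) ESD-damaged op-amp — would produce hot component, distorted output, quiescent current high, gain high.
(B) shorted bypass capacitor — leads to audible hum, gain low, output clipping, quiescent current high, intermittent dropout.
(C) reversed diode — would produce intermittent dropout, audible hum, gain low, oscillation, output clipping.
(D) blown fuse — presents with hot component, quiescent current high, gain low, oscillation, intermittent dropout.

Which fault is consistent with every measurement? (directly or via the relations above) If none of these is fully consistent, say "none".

Testing each hypothesis:
(A) ESD-damaged op-amp — fails on intermittent dropout, oscillation, output clipping, gain low, audible hum (predicts gain high, not gain low)
(B) shorted bypass capacitor — intermittent dropout +; oscillation -; output clipping +; gain low +; audible hum +; hot component -
(C) reversed diode — does not account for hot component
(D) blown fuse — intermittent dropout +; oscillation +; output clipping + (through intermittent dropout → output clipping); gain low +; audible hum + (through intermittent dropout → output clipping → audible hum); hot component +
Only (D) is consistent with every observation.

D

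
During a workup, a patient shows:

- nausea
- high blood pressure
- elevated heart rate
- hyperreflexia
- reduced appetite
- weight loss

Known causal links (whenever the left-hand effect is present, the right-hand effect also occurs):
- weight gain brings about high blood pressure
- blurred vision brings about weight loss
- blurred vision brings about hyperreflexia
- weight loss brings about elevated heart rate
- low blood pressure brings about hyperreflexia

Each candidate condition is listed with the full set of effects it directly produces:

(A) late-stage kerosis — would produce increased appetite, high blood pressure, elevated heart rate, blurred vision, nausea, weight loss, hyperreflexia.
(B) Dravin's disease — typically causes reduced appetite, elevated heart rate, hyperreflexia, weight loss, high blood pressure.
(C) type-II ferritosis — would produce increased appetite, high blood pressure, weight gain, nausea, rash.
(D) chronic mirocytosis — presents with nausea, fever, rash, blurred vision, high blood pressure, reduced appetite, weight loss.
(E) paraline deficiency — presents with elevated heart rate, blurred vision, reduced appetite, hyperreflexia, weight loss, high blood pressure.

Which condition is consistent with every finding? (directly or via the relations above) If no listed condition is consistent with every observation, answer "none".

D

Checking each candidate against the observations:
(A) late-stage kerosis — nausea match; high blood pressure match; elevated heart rate match; hyperreflexia match; reduced appetite miss; weight loss match
(B) Dravin's disease — does not account for nausea
(C) type-II ferritosis — fails on elevated heart rate, hyperreflexia, reduced appetite, weight loss (predicts increased appetite, not reduced appetite; predicts weight gain, not weight loss)
(D) chronic mirocytosis — accounts for every observation (elevated heart rate through weight loss → elevated heart rate)
(E) paraline deficiency — nausea miss; high blood pressure match; elevated heart rate match; hyperreflexia match; reduced appetite match; weight loss match
(D) is the only candidate with no mismatches.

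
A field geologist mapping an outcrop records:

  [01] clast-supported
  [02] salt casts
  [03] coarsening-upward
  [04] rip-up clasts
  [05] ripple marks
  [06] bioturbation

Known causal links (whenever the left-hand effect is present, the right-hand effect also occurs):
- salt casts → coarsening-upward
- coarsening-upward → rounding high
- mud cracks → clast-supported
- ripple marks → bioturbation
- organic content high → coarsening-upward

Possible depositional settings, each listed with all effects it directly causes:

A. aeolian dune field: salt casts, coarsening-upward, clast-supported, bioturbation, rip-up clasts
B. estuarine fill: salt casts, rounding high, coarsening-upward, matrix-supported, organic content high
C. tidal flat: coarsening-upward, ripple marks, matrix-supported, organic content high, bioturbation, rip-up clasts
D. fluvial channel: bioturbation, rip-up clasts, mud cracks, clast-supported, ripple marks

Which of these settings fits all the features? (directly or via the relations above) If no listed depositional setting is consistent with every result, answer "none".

none

For each candidate, compare predicted effects to what was observed:
(A) aeolian dune field — clast-supported ✓; salt casts ✓; coarsening-upward ✓; rip-up clasts ✓; ripple marks ✗; bioturbation ✓
(B) estuarine fill — fails on clast-supported, rip-up clasts, ripple marks, bioturbation (predicts matrix-supported, not clast-supported)
(C) tidal flat — fails on clast-supported, salt casts (predicts matrix-supported, not clast-supported)
(D) fluvial channel — clast-supported ✓; salt casts ✗; coarsening-upward ✗; rip-up clasts ✓; ripple marks ✓; bioturbation ✓
Every candidate fails on at least one observation.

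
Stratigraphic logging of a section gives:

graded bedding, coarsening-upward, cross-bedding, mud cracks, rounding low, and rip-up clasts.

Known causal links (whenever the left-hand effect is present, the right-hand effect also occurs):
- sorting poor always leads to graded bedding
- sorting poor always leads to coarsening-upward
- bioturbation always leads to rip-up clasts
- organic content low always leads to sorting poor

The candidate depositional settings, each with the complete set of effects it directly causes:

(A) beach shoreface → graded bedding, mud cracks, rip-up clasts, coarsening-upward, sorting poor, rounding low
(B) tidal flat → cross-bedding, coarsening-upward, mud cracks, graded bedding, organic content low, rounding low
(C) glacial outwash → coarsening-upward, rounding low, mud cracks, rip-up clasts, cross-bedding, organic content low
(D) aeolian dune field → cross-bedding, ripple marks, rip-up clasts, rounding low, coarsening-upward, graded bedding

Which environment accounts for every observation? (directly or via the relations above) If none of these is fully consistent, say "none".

Checking each candidate against the observations:
(A) beach shoreface — graded bedding match; coarsening-upward match; cross-bedding miss; mud cracks match; rounding low match; rip-up clasts match
(B) tidal flat — graded bedding match; coarsening-upward match; cross-bedding match; mud cracks match; rounding low match; rip-up clasts miss
(C) glacial outwash — graded bedding match (through organic content low → sorting poor → graded bedding); coarsening-upward match; cross-bedding match; mud cracks match; rounding low match; rip-up clasts match
(D) aeolian dune field — does not account for mud cracks
(C) alone accounts for all the evidence.

C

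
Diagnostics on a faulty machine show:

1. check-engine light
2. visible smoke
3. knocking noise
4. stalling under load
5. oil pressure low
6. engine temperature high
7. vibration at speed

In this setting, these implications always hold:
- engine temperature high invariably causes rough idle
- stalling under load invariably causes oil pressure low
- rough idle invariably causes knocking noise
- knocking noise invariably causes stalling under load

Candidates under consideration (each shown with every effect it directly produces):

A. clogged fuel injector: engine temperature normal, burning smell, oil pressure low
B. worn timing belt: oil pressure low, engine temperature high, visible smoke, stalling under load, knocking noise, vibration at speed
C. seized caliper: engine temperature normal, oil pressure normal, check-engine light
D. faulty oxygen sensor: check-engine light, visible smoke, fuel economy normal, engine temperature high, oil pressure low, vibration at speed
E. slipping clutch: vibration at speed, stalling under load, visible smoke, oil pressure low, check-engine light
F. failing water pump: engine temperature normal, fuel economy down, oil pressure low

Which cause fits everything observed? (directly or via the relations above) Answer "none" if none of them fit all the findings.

D

Testing each hypothesis:
(A) clogged fuel injector — fails on check-engine light, visible smoke, knocking noise, stalling under load, engine temperature high, vibration at speed (predicts engine temperature normal, not engine temperature high)
(B) worn timing belt — does not account for check-engine light
(C) seized caliper — fails on visible smoke, knocking noise, stalling under load, oil pressure low, engine temperature high, vibration at speed (predicts oil pressure normal, not oil pressure low; predicts engine temperature normal, not engine temperature high)
(D) faulty oxygen sensor — accounts for every observation (knocking noise by engine temperature high → rough idle → knocking noise)
(E) slipping clutch — check-engine light match; visible smoke match; knocking noise miss; stalling under load match; oil pressure low match; engine temperature high miss; vibration at speed match
(F) failing water pump — check-engine light miss; visible smoke miss; knocking noise miss; stalling under load miss; oil pressure low match; engine temperature high miss; vibration at speed miss
(D) alone accounts for all the evidence.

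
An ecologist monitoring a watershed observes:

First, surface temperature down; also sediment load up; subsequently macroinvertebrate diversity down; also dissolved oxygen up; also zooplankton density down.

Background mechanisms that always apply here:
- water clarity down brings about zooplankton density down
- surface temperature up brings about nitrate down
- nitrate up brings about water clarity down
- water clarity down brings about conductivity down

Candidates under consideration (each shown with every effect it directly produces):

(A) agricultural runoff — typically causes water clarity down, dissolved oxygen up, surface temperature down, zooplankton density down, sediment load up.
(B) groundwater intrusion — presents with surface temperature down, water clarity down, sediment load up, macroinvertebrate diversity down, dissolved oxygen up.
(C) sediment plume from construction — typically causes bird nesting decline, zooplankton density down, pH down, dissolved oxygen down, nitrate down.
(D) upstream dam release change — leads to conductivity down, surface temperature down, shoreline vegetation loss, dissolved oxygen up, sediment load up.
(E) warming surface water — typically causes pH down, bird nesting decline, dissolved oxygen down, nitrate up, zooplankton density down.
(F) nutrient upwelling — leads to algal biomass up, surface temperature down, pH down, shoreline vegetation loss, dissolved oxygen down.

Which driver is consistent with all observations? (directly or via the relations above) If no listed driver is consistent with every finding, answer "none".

Testing each hypothesis:
(A) agricultural runoff — surface temperature down +; sediment load up +; macroinvertebrate diversity down -; dissolved oxygen up +; zooplankton density down +
(B) groundwater intrusion — accounts for every observation (zooplankton density down through water clarity down → zooplankton density down)
(C) sediment plume from construction — fails on surface temperature down, sediment load up, macroinvertebrate diversity down, dissolved oxygen up (predicts dissolved oxygen down, not dissolved oxygen up)
(D) upstream dam release change — does not account for macroinvertebrate diversity down, zooplankton density down
(E) warming surface water — surface temperature down -; sediment load up -; macroinvertebrate diversity down -; dissolved oxygen up -; zooplankton density down +
(F) nutrient upwelling — fails on sediment load up, macroinvertebrate diversity down, dissolved oxygen up, zooplankton density down (predicts dissolved oxygen down, not dissolved oxygen up)
Only (B) is consistent with every observation.

B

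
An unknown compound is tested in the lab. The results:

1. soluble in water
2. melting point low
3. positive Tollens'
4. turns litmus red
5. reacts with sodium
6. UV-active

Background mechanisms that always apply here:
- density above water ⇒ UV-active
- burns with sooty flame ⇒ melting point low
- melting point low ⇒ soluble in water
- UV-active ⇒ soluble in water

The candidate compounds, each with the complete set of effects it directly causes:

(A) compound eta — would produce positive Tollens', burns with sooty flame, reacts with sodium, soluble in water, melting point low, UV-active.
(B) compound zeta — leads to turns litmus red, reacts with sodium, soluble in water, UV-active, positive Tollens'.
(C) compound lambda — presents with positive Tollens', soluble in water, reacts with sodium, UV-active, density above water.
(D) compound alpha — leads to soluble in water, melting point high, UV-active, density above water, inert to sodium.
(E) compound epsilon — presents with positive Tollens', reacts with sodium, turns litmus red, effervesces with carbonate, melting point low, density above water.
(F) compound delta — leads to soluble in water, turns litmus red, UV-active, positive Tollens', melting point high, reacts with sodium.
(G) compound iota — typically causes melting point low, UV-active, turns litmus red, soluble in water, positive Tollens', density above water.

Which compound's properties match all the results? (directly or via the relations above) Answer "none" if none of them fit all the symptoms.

For each candidate, compare predicted effects to what was observed:
(A) compound eta — soluble in water ✓; melting point low ✓; positive Tollens' ✓; turns litmus red ✗; reacts with sodium ✓; UV-active ✓
(B) compound zeta — does not account for melting point low
(C) compound lambda — soluble in water ✓; melting point low ✗; positive Tollens' ✓; turns litmus red ✗; reacts with sodium ✓; UV-active ✓
(D) compound alpha — fails on melting point low, positive Tollens', turns litmus red, reacts with sodium (predicts melting point high, not melting point low; predicts inert to sodium, not reacts with sodium)
(E) compound epsilon — accounts for every observation (soluble in water via melting point low → soluble in water)
(F) compound delta — fails on melting point low (predicts melting point high, not melting point low)
(G) compound iota — soluble in water ✓; melting point low ✓; positive Tollens' ✓; turns litmus red ✓; reacts with sodium ✗; UV-active ✓
(E) alone accounts for all the evidence.

E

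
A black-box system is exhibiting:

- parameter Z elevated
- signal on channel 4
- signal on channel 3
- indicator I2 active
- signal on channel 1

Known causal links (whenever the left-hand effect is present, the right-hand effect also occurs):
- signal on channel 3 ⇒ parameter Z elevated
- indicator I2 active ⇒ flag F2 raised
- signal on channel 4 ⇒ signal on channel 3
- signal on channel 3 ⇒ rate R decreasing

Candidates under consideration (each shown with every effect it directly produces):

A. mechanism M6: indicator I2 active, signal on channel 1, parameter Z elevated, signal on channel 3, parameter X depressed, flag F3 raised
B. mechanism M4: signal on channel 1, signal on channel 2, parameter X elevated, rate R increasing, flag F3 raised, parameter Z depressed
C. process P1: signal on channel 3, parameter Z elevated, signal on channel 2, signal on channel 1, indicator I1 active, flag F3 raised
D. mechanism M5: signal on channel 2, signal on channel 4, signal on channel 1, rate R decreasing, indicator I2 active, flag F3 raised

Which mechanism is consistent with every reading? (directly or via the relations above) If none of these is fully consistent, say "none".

D

Testing each hypothesis:
(A) mechanism M6 — parameter Z elevated +; signal on channel 4 -; signal on channel 3 +; indicator I2 active +; signal on channel 1 +
(B) mechanism M4 — parameter Z elevated -; signal on channel 4 -; signal on channel 3 -; indicator I2 active -; signal on channel 1 +
(C) process P1 — parameter Z elevated +; signal on channel 4 -; signal on channel 3 +; indicator I2 active -; signal on channel 1 +
(D) mechanism M5 — accounts for every observation (parameter Z elevated via signal on channel 4 → signal on channel 3 → parameter Z elevated)
(D) alone accounts for all the evidence.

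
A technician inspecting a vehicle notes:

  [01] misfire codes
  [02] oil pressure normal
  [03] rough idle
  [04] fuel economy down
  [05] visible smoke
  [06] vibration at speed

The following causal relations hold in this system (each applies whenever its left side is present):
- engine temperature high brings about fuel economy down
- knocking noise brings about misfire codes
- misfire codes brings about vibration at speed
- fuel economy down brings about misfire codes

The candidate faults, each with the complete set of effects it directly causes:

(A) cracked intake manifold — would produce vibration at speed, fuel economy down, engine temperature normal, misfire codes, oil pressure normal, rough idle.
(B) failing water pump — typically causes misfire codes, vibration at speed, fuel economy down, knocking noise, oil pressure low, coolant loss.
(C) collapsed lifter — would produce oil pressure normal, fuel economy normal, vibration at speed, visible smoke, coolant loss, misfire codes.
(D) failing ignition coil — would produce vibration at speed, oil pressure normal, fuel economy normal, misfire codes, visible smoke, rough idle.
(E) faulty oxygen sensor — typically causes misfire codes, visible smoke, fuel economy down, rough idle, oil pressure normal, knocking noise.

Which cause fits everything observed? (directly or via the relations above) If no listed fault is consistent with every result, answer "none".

E

For each candidate, compare predicted effects to what was observed:
(A) cracked intake manifold — does not account for visible smoke
(B) failing water pump — misfire codes yes; oil pressure normal NO; rough idle NO; fuel economy down yes; visible smoke NO; vibration at speed yes
(C) collapsed lifter — fails on rough idle, fuel economy down (predicts fuel economy normal, not fuel economy down)
(D) failing ignition coil — misfire codes yes; oil pressure normal yes; rough idle yes; fuel economy down NO; visible smoke yes; vibration at speed yes
(E) faulty oxygen sensor — accounts for every observation (vibration at speed by misfire codes → vibration at speed)
Only (E) is consistent with every observation.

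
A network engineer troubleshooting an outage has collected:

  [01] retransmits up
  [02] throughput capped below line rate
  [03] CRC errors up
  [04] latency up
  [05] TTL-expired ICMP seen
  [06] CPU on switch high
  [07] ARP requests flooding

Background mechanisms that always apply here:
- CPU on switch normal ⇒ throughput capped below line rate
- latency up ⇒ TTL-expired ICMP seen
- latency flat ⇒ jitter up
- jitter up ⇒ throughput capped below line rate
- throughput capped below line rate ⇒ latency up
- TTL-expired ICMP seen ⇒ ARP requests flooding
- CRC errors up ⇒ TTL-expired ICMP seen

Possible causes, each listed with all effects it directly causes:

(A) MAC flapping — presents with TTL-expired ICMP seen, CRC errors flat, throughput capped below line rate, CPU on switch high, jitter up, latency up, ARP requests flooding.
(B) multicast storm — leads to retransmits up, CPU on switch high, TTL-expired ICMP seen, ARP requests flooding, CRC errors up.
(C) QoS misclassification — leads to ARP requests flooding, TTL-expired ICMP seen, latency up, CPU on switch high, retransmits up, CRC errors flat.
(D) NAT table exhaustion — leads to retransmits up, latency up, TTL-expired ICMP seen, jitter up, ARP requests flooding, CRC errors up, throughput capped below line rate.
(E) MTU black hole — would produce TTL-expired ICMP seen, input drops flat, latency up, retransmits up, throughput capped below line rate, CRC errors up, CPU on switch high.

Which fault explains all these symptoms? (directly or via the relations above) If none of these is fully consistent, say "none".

E

Per-candidate check:
(A) MAC flapping — fails on retransmits up, CRC errors up (predicts CRC errors flat, not CRC errors up)
(B) multicast storm — does not account for throughput capped below line rate, latency up
(C) QoS misclassification — fails on throughput capped below line rate, CRC errors up (predicts CRC errors flat, not CRC errors up)
(D) NAT table exhaustion — does not account for CPU on switch high
(E) MTU black hole — accounts for every observation (ARP requests flooding by TTL-expired ICMP seen → ARP requests flooding)
(E) alone accounts for all the evidence.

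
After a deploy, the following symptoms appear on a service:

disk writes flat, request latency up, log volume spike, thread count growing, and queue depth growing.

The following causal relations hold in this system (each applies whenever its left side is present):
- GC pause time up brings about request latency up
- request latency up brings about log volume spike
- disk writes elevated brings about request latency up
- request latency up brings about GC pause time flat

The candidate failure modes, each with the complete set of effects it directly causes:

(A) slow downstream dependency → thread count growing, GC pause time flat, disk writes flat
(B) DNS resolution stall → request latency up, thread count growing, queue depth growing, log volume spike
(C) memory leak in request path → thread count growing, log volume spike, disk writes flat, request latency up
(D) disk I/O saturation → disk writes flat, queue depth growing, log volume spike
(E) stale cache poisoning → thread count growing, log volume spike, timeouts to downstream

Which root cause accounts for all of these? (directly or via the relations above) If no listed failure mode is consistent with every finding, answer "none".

none

Per-candidate check:
(A) slow downstream dependency — does not account for request latency up, log volume spike, queue depth growing
(B) DNS resolution stall — does not account for disk writes flat
(C) memory leak in request path — disk writes flat ✓; request latency up ✓; log volume spike ✓; thread count growing ✓; queue depth growing ✗
(D) disk I/O saturation — does not account for request latency up, thread count growing
(E) stale cache poisoning — disk writes flat ✗; request latency up ✗; log volume spike ✓; thread count growing ✓; queue depth growing ✗
Every candidate fails on at least one observation.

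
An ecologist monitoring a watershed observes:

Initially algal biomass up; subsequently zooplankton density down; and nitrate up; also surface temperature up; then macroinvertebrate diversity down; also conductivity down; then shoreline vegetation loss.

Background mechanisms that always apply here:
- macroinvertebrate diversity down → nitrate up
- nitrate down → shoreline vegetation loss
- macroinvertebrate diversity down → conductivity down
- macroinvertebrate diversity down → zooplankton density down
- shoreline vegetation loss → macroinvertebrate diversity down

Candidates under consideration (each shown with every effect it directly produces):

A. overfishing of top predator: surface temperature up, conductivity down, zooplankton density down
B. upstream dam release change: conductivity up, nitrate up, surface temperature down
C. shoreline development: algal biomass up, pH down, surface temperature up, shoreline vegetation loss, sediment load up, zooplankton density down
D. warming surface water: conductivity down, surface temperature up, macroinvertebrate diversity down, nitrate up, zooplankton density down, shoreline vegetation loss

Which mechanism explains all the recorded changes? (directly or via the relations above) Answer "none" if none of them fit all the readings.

C

Per-candidate check:
(A) overfishing of top predator — algal biomass up NO; zooplankton density down yes; nitrate up NO; surface temperature up yes; macroinvertebrate diversity down NO; conductivity down yes; shoreline vegetation loss NO
(B) upstream dam release change — fails on algal biomass up, zooplankton density down, surface temperature up, macroinvertebrate diversity down, conductivity down, shoreline vegetation loss (predicts surface temperature down, not surface temperature up; predicts conductivity up, not conductivity down)
(C) shoreline development — accounts for every observation (nitrate up via shoreline vegetation loss → macroinvertebrate diversity down → nitrate up)
(D) warming surface water — does not account for algal biomass up
(C) alone accounts for all the evidence.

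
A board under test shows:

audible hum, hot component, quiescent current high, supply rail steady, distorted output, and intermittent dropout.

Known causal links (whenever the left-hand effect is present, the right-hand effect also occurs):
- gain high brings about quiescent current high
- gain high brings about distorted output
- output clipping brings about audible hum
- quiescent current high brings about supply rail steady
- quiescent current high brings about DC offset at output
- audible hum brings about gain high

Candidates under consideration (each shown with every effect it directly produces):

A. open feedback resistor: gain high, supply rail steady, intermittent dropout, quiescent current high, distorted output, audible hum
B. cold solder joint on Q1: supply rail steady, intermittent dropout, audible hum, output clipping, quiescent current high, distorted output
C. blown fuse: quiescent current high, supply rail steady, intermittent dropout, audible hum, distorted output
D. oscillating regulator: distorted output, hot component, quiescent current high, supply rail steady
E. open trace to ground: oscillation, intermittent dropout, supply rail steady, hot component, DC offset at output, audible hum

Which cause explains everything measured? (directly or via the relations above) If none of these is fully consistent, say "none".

Checking each candidate against the observations:
(A) open feedback resistor — does not account for hot component
(B) cold solder joint on Q1 — does not account for hot component
(C) blown fuse — audible hum ✓; hot component ✗; quiescent current high ✓; supply rail steady ✓; distorted output ✓; intermittent dropout ✓
(D) oscillating regulator — audible hum ✗; hot component ✓; quiescent current high ✓; supply rail steady ✓; distorted output ✓; intermittent dropout ✗
(E) open trace to ground — accounts for every observation (quiescent current high through audible hum → gain high → quiescent current high)
Only (E) is consistent with every observation.

E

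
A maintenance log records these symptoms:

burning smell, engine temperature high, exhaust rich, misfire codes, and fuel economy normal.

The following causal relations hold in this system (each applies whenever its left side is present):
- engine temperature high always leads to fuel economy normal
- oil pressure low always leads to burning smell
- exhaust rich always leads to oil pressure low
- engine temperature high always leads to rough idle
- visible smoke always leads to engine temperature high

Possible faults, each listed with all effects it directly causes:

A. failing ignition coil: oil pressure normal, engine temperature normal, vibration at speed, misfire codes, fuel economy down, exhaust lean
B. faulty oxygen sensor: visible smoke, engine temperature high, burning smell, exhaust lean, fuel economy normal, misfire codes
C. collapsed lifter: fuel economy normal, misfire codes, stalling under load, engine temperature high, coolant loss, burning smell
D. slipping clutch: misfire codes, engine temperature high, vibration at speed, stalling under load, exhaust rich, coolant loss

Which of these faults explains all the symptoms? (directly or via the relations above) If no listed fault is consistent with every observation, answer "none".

Checking each candidate against the observations:
(A) failing ignition coil — fails on burning smell, engine temperature high, exhaust rich, fuel economy normal (predicts engine temperature normal, not engine temperature high; predicts exhaust lean, not exhaust rich; predicts fuel economy down, not fuel economy normal)
(B) faulty oxygen sensor — fails on exhaust rich (predicts exhaust lean, not exhaust rich)
(C) collapsed lifter — burning smell match; engine temperature high match; exhaust rich miss; misfire codes match; fuel economy normal match
(D) slipping clutch — accounts for every observation (burning smell through exhaust rich → oil pressure low → burning smell)
(D) is the only candidate with no mismatches.

D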